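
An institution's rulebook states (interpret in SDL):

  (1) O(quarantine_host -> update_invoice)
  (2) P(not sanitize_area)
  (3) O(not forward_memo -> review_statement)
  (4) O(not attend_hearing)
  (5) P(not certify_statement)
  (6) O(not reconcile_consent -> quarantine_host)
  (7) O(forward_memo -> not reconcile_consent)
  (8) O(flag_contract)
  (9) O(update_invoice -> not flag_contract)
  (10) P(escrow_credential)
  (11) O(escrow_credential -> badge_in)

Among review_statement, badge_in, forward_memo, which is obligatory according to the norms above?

review_statement

From premise 8 we have O(flag_contract).
Premise 9, O(update_invoice -> not flag_contract), contraposes to O(flag_contract -> not update_invoice); with O(flag_contract) we get O(not update_invoice).
Premise 1, O(quarantine_host -> update_invoice), contraposes to O(not update_invoice -> not quarantine_host); with O(not update_invoice) we get O(not quarantine_host).
Premise 6, O(not reconcile_consent -> quarantine_host), contraposes to O(not quarantine_host -> reconcile_consent); with O(not quarantine_host) we get O(reconcile_consent).
Premise 7 is O(forward_memo -> not reconcile_consent); contrapositively O(reconcile_consent -> not forward_memo). Since O(reconcile_consent) holds, K gives O(not forward_memo).
From O(not forward_memo) and premise 3, O(not forward_memo -> review_statement), we obtain O(review_statement).
So O(review_statement) holds — review_statement is obligatory. None of the other listed options is made obligatory by any chain of premises.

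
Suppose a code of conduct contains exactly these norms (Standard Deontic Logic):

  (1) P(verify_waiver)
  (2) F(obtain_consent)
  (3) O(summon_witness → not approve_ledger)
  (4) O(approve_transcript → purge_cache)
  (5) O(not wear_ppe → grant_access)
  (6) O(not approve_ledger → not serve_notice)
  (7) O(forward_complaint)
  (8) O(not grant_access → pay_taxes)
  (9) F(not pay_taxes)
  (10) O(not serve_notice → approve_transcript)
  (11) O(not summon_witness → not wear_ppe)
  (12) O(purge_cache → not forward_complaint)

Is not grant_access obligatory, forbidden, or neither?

Forbidden

From premise 7 we have O(forward_complaint).
Premise 12 is O(purge_cache → not forward_complaint); contrapositively O(forward_complaint → not purge_cache). Since O(forward_complaint) holds, K gives O(not purge_cache).
Premise 4 is O(approve_transcript → purge_cache); contrapositively O(not purge_cache → not approve_transcript). Since O(not purge_cache) holds, K gives O(not approve_transcript).
Premise 10 is O(not serve_notice → approve_transcript); contrapositively O(not approve_transcript → serve_notice). Since O(not approve_transcript) holds, K gives O(serve_notice).
The contrapositive of premise 6 (O(not approve_ledger → not serve_notice)) is O(serve_notice → approve_ledger), and O(serve_notice) is already established, so O(approve_ledger).
Premise 3, O(summon_witness → not approve_ledger), contraposes to O(approve_ledger → not summon_witness); with O(approve_ledger) we get O(not summon_witness).
Premise 11 is O(not summon_witness → not wear_ppe); since O(not summon_witness), deontic closure gives O(not wear_ppe).
Applying K to premise 5 (O(not wear_ppe → grant_access)) and O(not wear_ppe) yields O(grant_access).
Premises 1, 2, 8, 9 do not contribute to this derivation.
Thus O(grant_access), which is F(not grant_access): not grant_access is forbidden.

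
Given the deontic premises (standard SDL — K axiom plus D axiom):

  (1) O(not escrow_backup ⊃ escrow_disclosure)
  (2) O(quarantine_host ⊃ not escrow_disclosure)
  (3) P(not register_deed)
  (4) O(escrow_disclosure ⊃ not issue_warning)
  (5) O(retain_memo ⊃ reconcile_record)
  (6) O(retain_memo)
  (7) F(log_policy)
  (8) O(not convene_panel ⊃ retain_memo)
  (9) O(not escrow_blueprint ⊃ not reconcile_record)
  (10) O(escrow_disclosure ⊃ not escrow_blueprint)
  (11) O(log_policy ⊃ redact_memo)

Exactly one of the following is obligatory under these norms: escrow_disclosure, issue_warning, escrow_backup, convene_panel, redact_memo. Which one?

Premise 6 gives O(retain_memo).
With premise 5, O(retain_memo ⊃ reconcile_record), the K-axiom yields O(reconcile_record).
Premise 9, O(not escrow_blueprint ⊃ not reconcile_record), contraposes to O(reconcile_record ⊃ escrow_blueprint); with O(reconcile_record) we get O(escrow_blueprint).
Premise 10 is O(escrow_disclosure ⊃ not escrow_blueprint); contrapositively O(escrow_blueprint ⊃ not escrow_disclosure). Since O(escrow_blueprint) holds, K gives O(not escrow_disclosure).
The contrapositive of premise 1 (O(not escrow_backup ⊃ escrow_disclosure)) is O(not escrow_disclosure ⊃ escrow_backup), and O(not escrow_disclosure) is already established, so O(escrow_backup).
So O(escrow_backup) holds — escrow_backup is obligatory. None of the other listed options is made obligatory by any chain of premises.

escrow_backup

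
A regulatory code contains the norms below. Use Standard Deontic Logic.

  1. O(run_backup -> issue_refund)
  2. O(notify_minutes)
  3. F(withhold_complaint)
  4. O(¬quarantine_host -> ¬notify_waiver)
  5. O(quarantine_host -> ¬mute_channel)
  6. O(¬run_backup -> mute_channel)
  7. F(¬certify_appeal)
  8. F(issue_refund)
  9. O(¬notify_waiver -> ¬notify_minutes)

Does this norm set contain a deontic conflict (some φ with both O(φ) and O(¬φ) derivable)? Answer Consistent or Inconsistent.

Premise 8 is F(issue_refund), i.e. O(¬issue_refund).
Premise 1 is O(run_backup -> issue_refund); contrapositively O(¬issue_refund -> ¬run_backup). Since O(¬issue_refund) holds, K gives O(¬run_backup).
From O(¬run_backup) and premise 6, O(¬run_backup -> mute_channel), we obtain O(mute_channel).
Premise 5, O(quarantine_host -> ¬mute_channel), contraposes to O(mute_channel -> ¬quarantine_host); with O(mute_channel) we get O(¬quarantine_host).
From O(¬quarantine_host) and premise 4, O(¬quarantine_host -> ¬notify_waiver), we obtain O(¬notify_waiver).
From O(¬notify_waiver) and premise 9, O(¬notify_waiver -> ¬notify_minutes), we obtain O(¬notify_minutes).
Yet premise 2 states O(notify_minutes).
We now have both O(¬notify_minutes) and O(notify_minutes) — notify_minutes is simultaneously obligatory and forbidden, violating the D-axiom.

Inconsistent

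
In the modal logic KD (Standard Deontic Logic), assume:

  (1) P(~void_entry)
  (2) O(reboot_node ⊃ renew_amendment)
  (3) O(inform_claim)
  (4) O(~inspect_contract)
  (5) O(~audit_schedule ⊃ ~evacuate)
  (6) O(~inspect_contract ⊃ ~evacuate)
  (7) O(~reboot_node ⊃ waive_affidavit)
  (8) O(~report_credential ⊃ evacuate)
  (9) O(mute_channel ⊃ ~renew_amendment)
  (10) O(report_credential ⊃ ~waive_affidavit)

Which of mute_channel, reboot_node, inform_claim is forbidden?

mute_channel

From premise 4 we have O(~inspect_contract).
With premise 6, O(~inspect_contract ⊃ ~evacuate), the K-axiom yields O(~evacuate).
The contrapositive of premise 8 (O(~report_credential ⊃ evacuate)) is O(~evacuate ⊃ report_credential), and O(~evacuate) is already established, so O(report_credential).
Premise 10 is O(report_credential ⊃ ~waive_affidavit); since O(report_credential), deontic closure gives O(~waive_affidavit).
The contrapositive of premise 7 (O(~reboot_node ⊃ waive_affidavit)) is O(~waive_affidavit ⊃ reboot_node), and O(~waive_affidavit) is already established, so O(reboot_node).
From O(reboot_node) and premise 2, O(reboot_node ⊃ renew_amendment), we obtain O(renew_amendment).
The contrapositive of premise 9 (O(mute_channel ⊃ ~renew_amendment)) is O(renew_amendment ⊃ ~mute_channel), and O(renew_amendment) is already established, so O(~mute_channel).
So O(~mute_channel) holds, i.e. mute_channel is forbidden. None of the other listed options is forbidden under the premises.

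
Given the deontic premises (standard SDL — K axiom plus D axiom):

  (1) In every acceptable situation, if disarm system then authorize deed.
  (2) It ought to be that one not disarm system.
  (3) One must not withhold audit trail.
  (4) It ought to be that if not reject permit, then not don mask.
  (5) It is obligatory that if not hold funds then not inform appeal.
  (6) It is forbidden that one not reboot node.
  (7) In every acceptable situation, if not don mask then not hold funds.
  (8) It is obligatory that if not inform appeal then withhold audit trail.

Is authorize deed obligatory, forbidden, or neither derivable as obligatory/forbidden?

Neither

Premise 1 is O(disarm_system → authorize_deed), but O(disarm_system) is not derivable from the premises, so it does not yield O(authorize_deed).
No premise or chain of K-axiom applications forces O(authorize_deed), and none forces O(¬authorize_deed). So authorize_deed is neither obligatory nor forbidden under these norms.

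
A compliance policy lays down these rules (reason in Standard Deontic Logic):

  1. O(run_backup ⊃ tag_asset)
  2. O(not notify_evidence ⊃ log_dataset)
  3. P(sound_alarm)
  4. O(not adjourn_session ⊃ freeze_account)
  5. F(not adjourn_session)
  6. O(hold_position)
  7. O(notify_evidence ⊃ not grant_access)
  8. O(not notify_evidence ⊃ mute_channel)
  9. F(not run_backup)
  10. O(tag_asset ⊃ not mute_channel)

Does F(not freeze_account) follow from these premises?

Premise 4 is O(not adjourn_session ⊃ freeze_account), but O(not adjourn_session) is not derivable from the premises, so it does not yield O(freeze_account).
No other premise forces O(freeze_account). An ideal world satisfying every premise can still have not freeze_account true, so F(not freeze_account) is not derivable.

No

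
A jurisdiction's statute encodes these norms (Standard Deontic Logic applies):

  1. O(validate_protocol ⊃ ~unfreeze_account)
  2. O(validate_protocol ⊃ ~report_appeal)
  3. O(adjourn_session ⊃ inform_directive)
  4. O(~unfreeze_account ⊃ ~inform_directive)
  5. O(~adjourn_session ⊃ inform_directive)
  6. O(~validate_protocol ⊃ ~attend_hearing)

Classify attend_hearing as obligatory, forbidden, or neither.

By case analysis on ~adjourn_session: premise 5 gives O(~adjourn_session ⊃ inform_directive) and premise 3 gives O(adjourn_session ⊃ inform_directive), so O(inform_directive) either way.
The contrapositive of premise 4 (O(~unfreeze_account ⊃ ~inform_directive)) is O(inform_directive ⊃ unfreeze_account), and O(inform_directive) is already established, so O(unfreeze_account).
The contrapositive of premise 1 (O(validate_protocol ⊃ ~unfreeze_account)) is O(unfreeze_account ⊃ ~validate_protocol), and O(unfreeze_account) is already established, so O(~validate_protocol).
Applying K to premise 6 (O(~validate_protocol ⊃ ~attend_hearing)) and O(~validate_protocol) yields O(~attend_hearing).
Premise 2 does not contribute to this derivation.
Thus O(~attend_hearing), which is F(attend_hearing): attend_hearing is forbidden.

Forbidden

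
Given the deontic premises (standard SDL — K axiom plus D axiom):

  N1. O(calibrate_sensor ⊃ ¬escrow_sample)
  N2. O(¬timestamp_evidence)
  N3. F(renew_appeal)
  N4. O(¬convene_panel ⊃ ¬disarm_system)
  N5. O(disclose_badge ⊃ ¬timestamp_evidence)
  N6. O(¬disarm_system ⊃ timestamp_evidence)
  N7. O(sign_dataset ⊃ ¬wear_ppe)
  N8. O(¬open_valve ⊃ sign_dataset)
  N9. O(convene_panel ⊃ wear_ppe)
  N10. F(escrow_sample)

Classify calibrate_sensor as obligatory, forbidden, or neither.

Premise 1 is O(calibrate_sensor ⊃ ¬escrow_sample); even if O(¬escrow_sample) held, inferring O(calibrate_sensor) would be affirming the consequent — invalid.
No premise or chain of K-axiom applications forces O(calibrate_sensor), and none forces O(¬calibrate_sensor). So calibrate_sensor is neither obligatory nor forbidden under these norms.

Neither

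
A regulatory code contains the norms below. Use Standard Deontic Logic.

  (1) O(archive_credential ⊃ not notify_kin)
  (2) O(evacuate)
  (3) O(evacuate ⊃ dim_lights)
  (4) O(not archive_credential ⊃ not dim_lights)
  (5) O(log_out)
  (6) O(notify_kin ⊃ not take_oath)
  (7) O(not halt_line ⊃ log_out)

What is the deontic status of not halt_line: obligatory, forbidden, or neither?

Neither

Premise 7 is O(not halt_line ⊃ log_out); even if O(log_out) held, inferring O(not halt_line) would be affirming the consequent — invalid.
No premise or chain of K-axiom applications forces O(not halt_line), and none forces O(halt_line). So not halt_line is neither obligatory nor forbidden under these norms.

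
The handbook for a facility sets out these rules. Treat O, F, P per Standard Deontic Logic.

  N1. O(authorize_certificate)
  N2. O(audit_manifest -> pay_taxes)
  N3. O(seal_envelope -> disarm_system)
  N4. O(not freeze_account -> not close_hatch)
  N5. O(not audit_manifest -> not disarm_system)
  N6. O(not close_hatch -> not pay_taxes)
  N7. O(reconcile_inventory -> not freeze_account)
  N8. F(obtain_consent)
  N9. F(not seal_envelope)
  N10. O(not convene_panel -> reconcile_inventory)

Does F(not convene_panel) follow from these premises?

Yes

F(not seal_envelope) at premise 9 means O(seal_envelope).
Applying K to premise 3 (O(seal_envelope -> disarm_system)) and O(seal_envelope) yields O(disarm_system).
Premise 5, O(not audit_manifest -> not disarm_system), contraposes to O(disarm_system -> audit_manifest); with O(disarm_system) we get O(audit_manifest).
From O(audit_manifest) and premise 2, O(audit_manifest -> pay_taxes), we obtain O(pay_taxes).
Premise 6, O(not close_hatch -> not pay_taxes), contraposes to O(pay_taxes -> close_hatch); with O(pay_taxes) we get O(close_hatch).
Premise 4, O(not freeze_account -> not close_hatch), contraposes to O(close_hatch -> freeze_account); with O(close_hatch) we get O(freeze_account).
Premise 7, O(reconcile_inventory -> not freeze_account), contraposes to O(freeze_account -> not reconcile_inventory); with O(freeze_account) we get O(not reconcile_inventory).
Premise 10 is O(not convene_panel -> reconcile_inventory); contrapositively O(not reconcile_inventory -> convene_panel). Since O(not reconcile_inventory) holds, K gives O(convene_panel).
Premises 1, 8 do not contribute to this derivation.
So O(convene_panel) holds, i.e. F(not convene_panel). The claim follows.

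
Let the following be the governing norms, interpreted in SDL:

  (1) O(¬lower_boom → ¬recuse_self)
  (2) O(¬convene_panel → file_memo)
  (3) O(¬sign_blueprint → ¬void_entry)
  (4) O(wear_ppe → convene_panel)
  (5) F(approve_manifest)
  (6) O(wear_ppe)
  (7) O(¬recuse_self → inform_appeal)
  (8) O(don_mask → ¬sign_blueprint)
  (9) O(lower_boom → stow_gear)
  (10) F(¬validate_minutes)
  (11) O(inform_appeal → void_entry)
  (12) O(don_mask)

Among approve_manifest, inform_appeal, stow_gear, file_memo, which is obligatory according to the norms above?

stow_gear

Premise 12 gives O(don_mask).
From O(don_mask) and premise 8, O(don_mask → ¬sign_blueprint), we obtain O(¬sign_blueprint).
Applying K to premise 3 (O(¬sign_blueprint → ¬void_entry)) and O(¬sign_blueprint) yields O(¬void_entry).
Premise 11, O(inform_appeal → void_entry), contraposes to O(¬void_entry → ¬inform_appeal); with O(¬void_entry) we get O(¬inform_appeal).
Premise 7 is O(¬recuse_self → inform_appeal); contrapositively O(¬inform_appeal → recuse_self). Since O(¬inform_appeal) holds, K gives O(recuse_self).
The contrapositive of premise 1 (O(¬lower_boom → ¬recuse_self)) is O(recuse_self → lower_boom), and O(recuse_self) is already established, so O(lower_boom).
With premise 9, O(lower_boom → stow_gear), the K-axiom yields O(stow_gear).
So O(stow_gear) holds — stow_gear is obligatory. None of the other listed options is made obligatory by any chain of premises.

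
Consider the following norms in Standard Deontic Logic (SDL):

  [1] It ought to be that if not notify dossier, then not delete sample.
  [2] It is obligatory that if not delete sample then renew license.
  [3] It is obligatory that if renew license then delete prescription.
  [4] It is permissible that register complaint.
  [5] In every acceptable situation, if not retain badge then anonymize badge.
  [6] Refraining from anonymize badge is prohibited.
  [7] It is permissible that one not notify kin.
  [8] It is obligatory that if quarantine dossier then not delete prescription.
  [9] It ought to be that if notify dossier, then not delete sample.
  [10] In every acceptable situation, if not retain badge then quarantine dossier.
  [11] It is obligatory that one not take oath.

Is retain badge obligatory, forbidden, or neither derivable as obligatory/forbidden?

Obligatory

By case analysis on notify_dossier: premise 9 gives O(notify_dossier → ¬delete_sample) and premise 1 gives O(¬notify_dossier → ¬delete_sample), so O(¬delete_sample) either way.
Applying K to premise 2 (O(¬delete_sample → renew_license)) and O(¬delete_sample) yields O(renew_license).
Applying K to premise 3 (O(renew_license → delete_prescription)) and O(renew_license) yields O(delete_prescription).
Premise 8, O(quarantine_dossier → ¬delete_prescription), contraposes to O(delete_prescription → ¬quarantine_dossier); with O(delete_prescription) we get O(¬quarantine_dossier).
The contrapositive of premise 10 (O(¬retain_badge → quarantine_dossier)) is O(¬quarantine_dossier → retain_badge), and O(¬quarantine_dossier) is already established, so O(retain_badge).
Premises 4, 5, 6, 7, 11 do not contribute to this derivation.
Hence retain_badge is obligatory.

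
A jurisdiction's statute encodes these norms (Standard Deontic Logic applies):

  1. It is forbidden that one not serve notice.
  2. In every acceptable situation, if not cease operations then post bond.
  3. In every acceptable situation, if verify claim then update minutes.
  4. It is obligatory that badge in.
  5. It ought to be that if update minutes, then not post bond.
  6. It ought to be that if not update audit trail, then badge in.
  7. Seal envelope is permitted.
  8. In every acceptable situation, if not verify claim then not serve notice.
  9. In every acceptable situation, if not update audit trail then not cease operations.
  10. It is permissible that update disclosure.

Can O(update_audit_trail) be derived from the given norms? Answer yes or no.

Yes

Premise 1, F(¬serve_notice), is equivalent to O(serve_notice).
Premise 8, O(¬verify_claim → ¬serve_notice), contraposes to O(serve_notice → verify_claim); with O(serve_notice) we get O(verify_claim).
Premise 3 is O(verify_claim → update_minutes); since O(verify_claim), deontic closure gives O(update_minutes).
Applying K to premise 5 (O(update_minutes → ¬post_bond)) and O(update_minutes) yields O(¬post_bond).
Premise 2 is O(¬cease_operations → post_bond); contrapositively O(¬post_bond → cease_operations). Since O(¬post_bond) holds, K gives O(cease_operations).
The contrapositive of premise 9 (O(¬update_audit_trail → ¬cease_operations)) is O(cease_operations → update_audit_trail), and O(cease_operations) is already established, so O(update_audit_trail).
Premises 4, 6, 7, 10 do not contribute to this derivation.
So O(update_audit_trail) follows.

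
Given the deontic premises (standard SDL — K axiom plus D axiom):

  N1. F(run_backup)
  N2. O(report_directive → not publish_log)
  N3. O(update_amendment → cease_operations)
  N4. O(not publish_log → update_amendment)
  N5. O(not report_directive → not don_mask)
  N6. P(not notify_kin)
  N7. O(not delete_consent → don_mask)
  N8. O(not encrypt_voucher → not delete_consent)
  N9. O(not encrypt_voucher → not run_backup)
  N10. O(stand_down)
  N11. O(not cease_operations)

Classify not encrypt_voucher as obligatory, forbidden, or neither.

Premise 11 gives O(not cease_operations).
Premise 3, O(update_amendment → cease_operations), contraposes to O(not cease_operations → not update_amendment); with O(not cease_operations) we get O(not update_amendment).
Premise 4 is O(not publish_log → update_amendment); contrapositively O(not update_amendment → publish_log). Since O(not update_amendment) holds, K gives O(publish_log).
Premise 2 is O(report_directive → not publish_log); contrapositively O(publish_log → not report_directive). Since O(publish_log) holds, K gives O(not report_directive).
From O(not report_directive) and premise 5, O(not report_directive → not don_mask), we obtain O(not don_mask).
The contrapositive of premise 7 (O(not delete_consent → don_mask)) is O(not don_mask → delete_consent), and O(not don_mask) is already established, so O(delete_consent).
Premise 8, O(not encrypt_voucher → not delete_consent), contraposes to O(delete_consent → encrypt_voucher); with O(delete_consent) we get O(encrypt_voucher).
Premises 1, 6, 9, 10 do not contribute to this derivation.
Thus O(encrypt_voucher), which is F(not encrypt_voucher): not encrypt_voucher is forbidden.

Forbidden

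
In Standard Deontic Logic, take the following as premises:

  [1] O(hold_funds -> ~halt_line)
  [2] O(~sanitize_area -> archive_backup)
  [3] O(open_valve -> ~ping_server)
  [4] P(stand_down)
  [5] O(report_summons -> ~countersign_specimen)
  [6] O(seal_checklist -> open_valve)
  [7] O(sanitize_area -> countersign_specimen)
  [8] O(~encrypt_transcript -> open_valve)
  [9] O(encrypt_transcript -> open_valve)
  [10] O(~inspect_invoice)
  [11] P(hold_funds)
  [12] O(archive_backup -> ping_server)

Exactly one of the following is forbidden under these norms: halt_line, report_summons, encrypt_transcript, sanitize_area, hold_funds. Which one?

Premises 9 and 8 cover both cases: O(encrypt_transcript -> open_valve) and O(~encrypt_transcript -> open_valve). Since encrypt_transcript ∨ ~encrypt_transcript is a tautology, O(open_valve) follows.
Premise 3 is O(open_valve -> ~ping_server); since O(open_valve), deontic closure gives O(~ping_server).
The contrapositive of premise 12 (O(archive_backup -> ping_server)) is O(~ping_server -> ~archive_backup), and O(~ping_server) is already established, so O(~archive_backup).
The contrapositive of premise 2 (O(~sanitize_area -> archive_backup)) is O(~archive_backup -> sanitize_area), and O(~archive_backup) is already established, so O(sanitize_area).
From O(sanitize_area) and premise 7, O(sanitize_area -> countersign_specimen), we obtain O(countersign_specimen).
The contrapositive of premise 5 (O(report_summons -> ~countersign_specimen)) is O(countersign_specimen -> ~report_summons), and O(countersign_specimen) is already established, so O(~report_summons).
So O(~report_summons) holds, i.e. report_summons is forbidden. None of the other listed options is forbidden under the premises.

report_summons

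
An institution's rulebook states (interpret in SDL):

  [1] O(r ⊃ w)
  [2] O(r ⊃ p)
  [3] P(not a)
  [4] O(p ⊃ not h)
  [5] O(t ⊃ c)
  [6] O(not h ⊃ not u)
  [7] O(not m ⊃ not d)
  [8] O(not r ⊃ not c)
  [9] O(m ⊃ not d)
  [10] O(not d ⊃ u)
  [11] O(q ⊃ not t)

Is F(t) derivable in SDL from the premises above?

Yes

Premises 9 and 7 cover both cases: O(m ⊃ not d) and O(not m ⊃ not d). Since m ∨ not m is a tautology, O(not d) follows.
With premise 10, O(not d ⊃ u), the K-axiom yields O(u).
Premise 6 is O(not h ⊃ not u); contrapositively O(u ⊃ h). Since O(u) holds, K gives O(h).
Premise 4 is O(p ⊃ not h); contrapositively O(h ⊃ not p). Since O(h) holds, K gives O(not p).
The contrapositive of premise 2 (O(r ⊃ p)) is O(not p ⊃ not r), and O(not p) is already established, so O(not r).
Applying K to premise 8 (O(not r ⊃ not c)) and O(not r) yields O(not c).
The contrapositive of premise 5 (O(t ⊃ c)) is O(not c ⊃ not t), and O(not c) is already established, so O(not t).
Premises 1, 3, 11 do not contribute to this derivation.
So O(not t) holds, i.e. F(t). The claim follows.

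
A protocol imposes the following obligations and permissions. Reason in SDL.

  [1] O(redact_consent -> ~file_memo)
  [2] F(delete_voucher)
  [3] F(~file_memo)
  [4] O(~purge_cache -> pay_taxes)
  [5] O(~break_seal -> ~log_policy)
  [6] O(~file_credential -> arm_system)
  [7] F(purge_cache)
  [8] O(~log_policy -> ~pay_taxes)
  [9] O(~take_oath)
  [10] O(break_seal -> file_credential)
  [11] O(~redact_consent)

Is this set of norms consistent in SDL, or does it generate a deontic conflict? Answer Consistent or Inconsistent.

Premise 1 is O(redact_consent -> ~file_memo), but O(redact_consent) is not derivable from the premises, so it does not yield O(~file_memo).
So O(~file_memo) is not derivable, and the apparent clash with O(file_memo) does not arise.
A world satisfying every obligation exists (e.g. arm_system=false, break_seal=true, delete_voucher=false, file_credential=true, file_memo=true, log_policy=true, pay_taxes=true, purge_cache=false, redact_consent=false, take_oath=false); no atom is both obligatory and forbidden, so the set is consistent.

Consistent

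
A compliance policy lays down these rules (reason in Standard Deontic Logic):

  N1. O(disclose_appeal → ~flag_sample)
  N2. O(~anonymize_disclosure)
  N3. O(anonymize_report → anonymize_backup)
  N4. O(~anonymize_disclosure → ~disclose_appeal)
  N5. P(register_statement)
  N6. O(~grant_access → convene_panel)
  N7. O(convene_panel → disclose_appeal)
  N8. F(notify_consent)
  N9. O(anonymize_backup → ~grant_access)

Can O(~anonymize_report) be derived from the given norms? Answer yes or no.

Yes

Premise 2 states O(~anonymize_disclosure) outright.
From O(~anonymize_disclosure) and premise 4, O(~anonymize_disclosure → ~disclose_appeal), we obtain O(~disclose_appeal).
Premise 7, O(convene_panel → disclose_appeal), contraposes to O(~disclose_appeal → ~convene_panel); with O(~disclose_appeal) we get O(~convene_panel).
Premise 6 is O(~grant_access → convene_panel); contrapositively O(~convene_panel → grant_access). Since O(~convene_panel) holds, K gives O(grant_access).
The contrapositive of premise 9 (O(anonymize_backup → ~grant_access)) is O(grant_access → ~anonymize_backup), and O(grant_access) is already established, so O(~anonymize_backup).
The contrapositive of premise 3 (O(anonymize_report → anonymize_backup)) is O(~anonymize_backup → ~anonymize_report), and O(~anonymize_backup) is already established, so O(~anonymize_report).
Premises 1, 5, 8 do not contribute to this derivation.
So O(~anonymize_report) follows.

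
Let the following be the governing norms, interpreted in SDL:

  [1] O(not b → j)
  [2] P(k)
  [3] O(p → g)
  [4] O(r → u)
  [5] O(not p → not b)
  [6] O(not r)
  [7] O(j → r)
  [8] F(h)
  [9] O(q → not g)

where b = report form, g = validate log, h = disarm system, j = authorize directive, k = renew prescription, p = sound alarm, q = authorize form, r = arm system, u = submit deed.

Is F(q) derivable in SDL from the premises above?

Premise 6 states O(not r) outright.
Premise 7 is O(j → r); contrapositively O(not r → not j). Since O(not r) holds, K gives O(not j).
Premise 1, O(not b → j), contraposes to O(not j → b); with O(not j) we get O(b).
Premise 5 is O(not p → not b); contrapositively O(b → p). Since O(b) holds, K gives O(p).
With premise 3, O(p → g), the K-axiom yields O(g).
Premise 9, O(q → not g), contraposes to O(g → not q); with O(g) we get O(not q).
Premises 2, 4, 8 do not contribute to this derivation.
So O(not q) holds, i.e. F(q). The claim follows.

Yes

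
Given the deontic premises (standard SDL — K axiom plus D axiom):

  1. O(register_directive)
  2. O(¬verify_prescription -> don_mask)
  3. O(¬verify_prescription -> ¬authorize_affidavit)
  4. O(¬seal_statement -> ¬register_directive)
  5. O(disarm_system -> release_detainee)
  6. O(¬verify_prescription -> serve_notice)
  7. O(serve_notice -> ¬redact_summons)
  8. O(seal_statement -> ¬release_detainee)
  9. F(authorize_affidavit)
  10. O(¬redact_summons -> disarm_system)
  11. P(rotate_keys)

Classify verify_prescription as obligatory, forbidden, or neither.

From premise 1 we have O(register_directive).
Premise 4, O(¬seal_statement -> ¬register_directive), contraposes to O(register_directive -> seal_statement); with O(register_directive) we get O(seal_statement).
Premise 8 is O(seal_statement -> ¬release_detainee); since O(seal_statement), deontic closure gives O(¬release_detainee).
Premise 5 is O(disarm_system -> release_detainee); contrapositively O(¬release_detainee -> ¬disarm_system). Since O(¬release_detainee) holds, K gives O(¬disarm_system).
Premise 10, O(¬redact_summons -> disarm_system), contraposes to O(¬disarm_system -> redact_summons); with O(¬disarm_system) we get O(redact_summons).
Premise 7 is O(serve_notice -> ¬redact_summons); contrapositively O(redact_summons -> ¬serve_notice). Since O(redact_summons) holds, K gives O(¬serve_notice).
Premise 6, O(¬verify_prescription -> serve_notice), contraposes to O(¬serve_notice -> verify_prescription); with O(¬serve_notice) we get O(verify_prescription).
Premises 2, 3, 9, 11 do not contribute to this derivation.
Hence verify_prescription is obligatory.

Obligatory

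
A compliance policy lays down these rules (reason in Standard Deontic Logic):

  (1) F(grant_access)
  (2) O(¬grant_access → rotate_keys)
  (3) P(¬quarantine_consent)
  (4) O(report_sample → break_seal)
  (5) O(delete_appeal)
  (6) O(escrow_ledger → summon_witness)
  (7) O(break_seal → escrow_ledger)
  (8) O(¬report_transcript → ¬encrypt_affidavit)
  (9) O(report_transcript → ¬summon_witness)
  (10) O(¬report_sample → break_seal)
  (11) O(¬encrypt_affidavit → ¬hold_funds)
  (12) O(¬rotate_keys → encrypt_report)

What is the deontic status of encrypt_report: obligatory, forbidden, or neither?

Neither

Premise 12 is O(¬rotate_keys → encrypt_report), but O(¬rotate_keys) is not derivable from the premises, so it does not yield O(encrypt_report).
No premise or chain of K-axiom applications forces O(encrypt_report), and none forces O(¬encrypt_report). So encrypt_report is neither obligatory nor forbidden under these norms.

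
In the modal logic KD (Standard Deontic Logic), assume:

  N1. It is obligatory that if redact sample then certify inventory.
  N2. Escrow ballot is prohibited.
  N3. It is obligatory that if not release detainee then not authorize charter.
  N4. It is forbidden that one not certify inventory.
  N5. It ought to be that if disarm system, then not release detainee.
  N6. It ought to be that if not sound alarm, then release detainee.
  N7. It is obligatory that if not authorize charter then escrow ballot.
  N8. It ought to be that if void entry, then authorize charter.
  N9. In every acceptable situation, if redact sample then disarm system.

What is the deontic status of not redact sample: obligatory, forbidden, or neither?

Premise 2, F(escrow_ballot), is equivalent to O(¬escrow_ballot).
The contrapositive of premise 7 (O(¬authorize_charter → escrow_ballot)) is O(¬escrow_ballot → authorize_charter), and O(¬escrow_ballot) is already established, so O(authorize_charter).
Premise 3, O(¬release_detainee → ¬authorize_charter), contraposes to O(authorize_charter → release_detainee); with O(authorize_charter) we get O(release_detainee).
The contrapositive of premise 5 (O(disarm_system → ¬release_detainee)) is O(release_detainee → ¬disarm_system), and O(release_detainee) is already established, so O(¬disarm_system).
The contrapositive of premise 9 (O(redact_sample → disarm_system)) is O(¬disarm_system → ¬redact_sample), and O(¬disarm_system) is already established, so O(¬redact_sample).
Premises 1, 4, 6, 8 do not contribute to this derivation.
Hence ¬redact_sample is obligatory.

Obligatory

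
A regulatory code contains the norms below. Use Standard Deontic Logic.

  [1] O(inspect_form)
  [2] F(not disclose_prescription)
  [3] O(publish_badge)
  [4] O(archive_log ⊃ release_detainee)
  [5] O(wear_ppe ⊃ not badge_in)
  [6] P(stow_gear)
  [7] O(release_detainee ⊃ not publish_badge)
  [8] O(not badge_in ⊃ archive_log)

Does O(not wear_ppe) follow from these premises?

Yes

Premise 3 states O(publish_badge) outright.
The contrapositive of premise 7 (O(release_detainee ⊃ not publish_badge)) is O(publish_badge ⊃ not release_detainee), and O(publish_badge) is already established, so O(not release_detainee).
The contrapositive of premise 4 (O(archive_log ⊃ release_detainee)) is O(not release_detainee ⊃ not archive_log), and O(not release_detainee) is already established, so O(not archive_log).
Premise 8, O(not badge_in ⊃ archive_log), contraposes to O(not archive_log ⊃ badge_in); with O(not archive_log) we get O(badge_in).
Premise 5 is O(wear_ppe ⊃ not badge_in); contrapositively O(badge_in ⊃ not wear_ppe). Since O(badge_in) holds, K gives O(not wear_ppe).
Premises 1, 2, 6 do not contribute to this derivation.
So O(not wear_ppe) follows.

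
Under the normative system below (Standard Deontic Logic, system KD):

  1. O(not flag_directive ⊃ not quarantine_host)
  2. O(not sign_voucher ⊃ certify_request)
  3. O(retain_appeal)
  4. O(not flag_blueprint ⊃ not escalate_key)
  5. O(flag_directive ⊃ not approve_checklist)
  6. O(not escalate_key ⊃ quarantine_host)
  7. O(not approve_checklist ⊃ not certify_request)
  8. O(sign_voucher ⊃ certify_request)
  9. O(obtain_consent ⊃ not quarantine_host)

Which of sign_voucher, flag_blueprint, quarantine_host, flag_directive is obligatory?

Premises 2 and 8 cover both cases: O(not sign_voucher ⊃ certify_request) and O(sign_voucher ⊃ certify_request). Since not sign_voucher ∨ sign_voucher is a tautology, O(certify_request) follows.
The contrapositive of premise 7 (O(not approve_checklist ⊃ not certify_request)) is O(certify_request ⊃ approve_checklist), and O(certify_request) is already established, so O(approve_checklist).
Premise 5 is O(flag_directive ⊃ not approve_checklist); contrapositively O(approve_checklist ⊃ not flag_directive). Since O(approve_checklist) holds, K gives O(not flag_directive).
Applying K to premise 1 (O(not flag_directive ⊃ not quarantine_host)) and O(not flag_directive) yields O(not quarantine_host).
Premise 6 is O(not escalate_key ⊃ quarantine_host); contrapositively O(not quarantine_host ⊃ escalate_key). Since O(not quarantine_host) holds, K gives O(escalate_key).
Premise 4 is O(not flag_blueprint ⊃ not escalate_key); contrapositively O(escalate_key ⊃ flag_blueprint). Since O(escalate_key) holds, K gives O(flag_blueprint).
So O(flag_blueprint) holds — flag_blueprint is obligatory. None of the other listed options is made obligatory by any chain of premises.

flag_blueprint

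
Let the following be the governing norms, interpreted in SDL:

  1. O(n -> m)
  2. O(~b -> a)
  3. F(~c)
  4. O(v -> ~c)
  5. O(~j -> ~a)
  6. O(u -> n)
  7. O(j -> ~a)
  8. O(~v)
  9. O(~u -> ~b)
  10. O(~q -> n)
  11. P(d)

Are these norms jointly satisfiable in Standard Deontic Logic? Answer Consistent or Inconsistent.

Consistent

Premise 4 is O(v -> ~c), but O(v) is not derivable from the premises, so it does not yield O(~c).
So O(~c) is not derivable, and the apparent clash with O(c) does not arise.
A world satisfying every obligation exists (e.g. a=false, b=true, c=true, d=false, j=false, m=true, n=true, q=false, u=true, v=false); no atom is both obligatory and forbidden, so the set is consistent.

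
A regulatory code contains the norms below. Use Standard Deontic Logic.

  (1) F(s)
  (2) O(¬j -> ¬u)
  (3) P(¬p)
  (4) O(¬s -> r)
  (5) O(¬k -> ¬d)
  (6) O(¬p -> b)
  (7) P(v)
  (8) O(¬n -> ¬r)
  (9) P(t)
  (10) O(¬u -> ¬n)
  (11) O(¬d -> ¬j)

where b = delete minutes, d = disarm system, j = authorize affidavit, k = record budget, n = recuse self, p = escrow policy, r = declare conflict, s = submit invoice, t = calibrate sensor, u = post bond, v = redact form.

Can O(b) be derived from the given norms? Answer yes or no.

No

Premise 6 is O(¬p -> b), but O(¬p) is not derivable from the premises (the permission P(¬p) asserts only ¬O(p), not O(¬p)), so it does not yield O(b).
No other premise forces O(b). An ideal world satisfying every premise can still have b false, so O(b) is not derivable.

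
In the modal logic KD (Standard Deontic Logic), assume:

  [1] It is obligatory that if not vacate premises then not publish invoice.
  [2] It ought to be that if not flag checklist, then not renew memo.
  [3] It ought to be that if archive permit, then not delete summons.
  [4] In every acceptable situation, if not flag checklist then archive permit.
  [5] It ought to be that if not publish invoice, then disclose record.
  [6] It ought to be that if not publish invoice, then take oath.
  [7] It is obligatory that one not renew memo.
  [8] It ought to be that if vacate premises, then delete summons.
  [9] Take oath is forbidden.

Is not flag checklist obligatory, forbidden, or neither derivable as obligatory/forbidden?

F(take_oath) at premise 9 means O(¬take_oath).
Premise 6 is O(¬publish_invoice → take_oath); contrapositively O(¬take_oath → publish_invoice). Since O(¬take_oath) holds, K gives O(publish_invoice).
The contrapositive of premise 1 (O(¬vacate_premises → ¬publish_invoice)) is O(publish_invoice → vacate_premises), and O(publish_invoice) is already established, so O(vacate_premises).
Applying K to premise 8 (O(vacate_premises → delete_summons)) and O(vacate_premises) yields O(delete_summons).
The contrapositive of premise 3 (O(archive_permit → ¬delete_summons)) is O(delete_summons → ¬archive_permit), and O(delete_summons) is already established, so O(¬archive_permit).
Premise 4, O(¬flag_checklist → archive_permit), contraposes to O(¬archive_permit → flag_checklist); with O(¬archive_permit) we get O(flag_checklist).
Premises 2, 5, 7 do not contribute to this derivation.
Thus O(flag_checklist), which is F(¬flag_checklist): ¬flag_checklist is forbidden.

Forbidden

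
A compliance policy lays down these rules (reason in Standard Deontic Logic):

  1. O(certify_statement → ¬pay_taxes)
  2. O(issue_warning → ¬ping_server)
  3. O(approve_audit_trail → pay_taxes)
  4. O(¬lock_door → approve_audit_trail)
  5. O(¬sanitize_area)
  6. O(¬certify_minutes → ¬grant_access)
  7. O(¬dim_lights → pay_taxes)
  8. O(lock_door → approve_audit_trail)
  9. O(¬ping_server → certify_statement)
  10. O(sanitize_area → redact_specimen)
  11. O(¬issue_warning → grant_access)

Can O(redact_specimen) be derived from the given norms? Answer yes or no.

Premise 10 is O(sanitize_area → redact_specimen), but O(sanitize_area) is not derivable from the premises, so it does not yield O(redact_specimen).
No other premise forces O(redact_specimen). An ideal world satisfying every premise can still have redact_specimen false, so O(redact_specimen) is not derivable.

No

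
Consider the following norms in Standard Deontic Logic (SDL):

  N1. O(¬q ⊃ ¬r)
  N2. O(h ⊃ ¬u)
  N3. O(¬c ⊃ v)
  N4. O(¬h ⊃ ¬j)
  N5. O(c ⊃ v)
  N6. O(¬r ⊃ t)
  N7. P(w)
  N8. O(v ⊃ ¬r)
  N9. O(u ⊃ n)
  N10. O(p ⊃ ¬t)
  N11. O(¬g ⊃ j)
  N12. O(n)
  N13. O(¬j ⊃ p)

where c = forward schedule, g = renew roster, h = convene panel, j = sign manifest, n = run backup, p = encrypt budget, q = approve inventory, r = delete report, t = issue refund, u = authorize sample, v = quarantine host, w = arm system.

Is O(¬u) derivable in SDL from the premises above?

Premises 5 and 3 cover both cases: O(c ⊃ v) and O(¬c ⊃ v). Since c ∨ ¬c is a tautology, O(v) follows.
Premise 8 is O(v ⊃ ¬r); since O(v), deontic closure gives O(¬r).
From O(¬r) and premise 6, O(¬r ⊃ t), we obtain O(t).
Premise 10, O(p ⊃ ¬t), contraposes to O(t ⊃ ¬p); with O(t) we get O(¬p).
The contrapositive of premise 13 (O(¬j ⊃ p)) is O(¬p ⊃ j), and O(¬p) is already established, so O(j).
Premise 4 is O(¬h ⊃ ¬j); contrapositively O(j ⊃ h). Since O(j) holds, K gives O(h).
From O(h) and premise 2, O(h ⊃ ¬u), we obtain O(¬u).
Premises 1, 7, 9, 11, 12 do not contribute to this derivation.
So O(¬u) follows.

Yes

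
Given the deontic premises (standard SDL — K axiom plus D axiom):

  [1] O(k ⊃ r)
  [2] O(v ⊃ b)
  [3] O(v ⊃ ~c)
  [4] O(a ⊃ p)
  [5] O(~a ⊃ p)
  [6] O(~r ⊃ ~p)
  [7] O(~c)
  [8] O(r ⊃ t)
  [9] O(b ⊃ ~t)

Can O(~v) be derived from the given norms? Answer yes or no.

Premises 5 and 4 are O(~a ⊃ p) and O(a ⊃ p); every ideal world satisfies ~a or a, so in either case p holds — hence O(p).
Premise 6 is O(~r ⊃ ~p); contrapositively O(p ⊃ r). Since O(p) holds, K gives O(r).
With premise 8, O(r ⊃ t), the K-axiom yields O(t).
Premise 9 is O(b ⊃ ~t); contrapositively O(t ⊃ ~b). Since O(t) holds, K gives O(~b).
The contrapositive of premise 2 (O(v ⊃ b)) is O(~b ⊃ ~v), and O(~b) is already established, so O(~v).
Premises 1, 3, 7 do not contribute to this derivation.
So O(~v) follows.

Yes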